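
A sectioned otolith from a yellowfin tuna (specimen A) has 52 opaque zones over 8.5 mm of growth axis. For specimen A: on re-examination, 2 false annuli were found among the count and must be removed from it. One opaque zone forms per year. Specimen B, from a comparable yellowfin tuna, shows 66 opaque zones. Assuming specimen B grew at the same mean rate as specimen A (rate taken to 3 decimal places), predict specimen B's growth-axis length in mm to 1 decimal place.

11.2 mm

Specimen A: after corrections the count is 52 − 2 = 50 opaque zones.
A: Mean rate = 8.5 mm / 50 years ≈ 0.170 mm/year.
For B, 0.170 mm/year × 66 years = 11.2 mm.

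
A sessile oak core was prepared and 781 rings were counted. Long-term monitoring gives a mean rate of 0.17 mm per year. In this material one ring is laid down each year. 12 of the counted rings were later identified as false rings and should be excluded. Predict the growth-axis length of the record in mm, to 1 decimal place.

130.7 mm

After corrections the count is 781 − 12 = 769 rings.
Predicted length = 0.17 mm/year × 769 years = 130.7 mm.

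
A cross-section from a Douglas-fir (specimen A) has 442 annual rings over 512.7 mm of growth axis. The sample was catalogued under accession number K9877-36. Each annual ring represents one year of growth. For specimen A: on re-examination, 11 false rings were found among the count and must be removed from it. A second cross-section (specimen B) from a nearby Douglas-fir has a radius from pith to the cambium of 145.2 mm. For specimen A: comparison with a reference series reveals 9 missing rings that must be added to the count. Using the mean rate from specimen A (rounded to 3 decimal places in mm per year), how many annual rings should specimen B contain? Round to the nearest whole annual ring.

125 annual rings

Specimen A: adjusted count: 442 − 11 + 9 = 440 annual rings.
A: 512.7 mm over 440 years gives 512.7 / 440 ≈ 1.165 mm/year.
Specimen B: 145.2 mm / 1.165 mm per year = 124.64 years ≈ 125 annual rings.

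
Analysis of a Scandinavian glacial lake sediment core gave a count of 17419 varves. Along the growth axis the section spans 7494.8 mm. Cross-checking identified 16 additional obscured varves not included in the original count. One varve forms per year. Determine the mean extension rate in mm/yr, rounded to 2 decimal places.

True varve count = 17419 + 16 = 17435.
Mean rate = 7494.8 mm / 17435 years ≈ 0.43 mm/yr.

0.43 mm/yr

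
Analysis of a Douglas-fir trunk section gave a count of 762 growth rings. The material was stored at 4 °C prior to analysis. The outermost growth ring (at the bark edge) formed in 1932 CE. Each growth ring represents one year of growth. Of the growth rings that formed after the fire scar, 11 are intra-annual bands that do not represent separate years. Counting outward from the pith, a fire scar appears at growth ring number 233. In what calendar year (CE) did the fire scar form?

1414 CE

762 − 233 = 529 growth rings lie beyond the fire scar toward the bark edge.
Removing the 11 false growth rings leaves 529 − 11 = 518 true growth rings beyond the fire scar.
1932 − 518 = 1414 CE.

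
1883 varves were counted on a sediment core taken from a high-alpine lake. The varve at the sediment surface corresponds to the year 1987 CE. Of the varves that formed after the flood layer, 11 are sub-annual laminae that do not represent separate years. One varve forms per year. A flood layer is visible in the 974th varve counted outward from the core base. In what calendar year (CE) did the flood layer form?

1089 CE

The flood layer sits at varve 974 from the core base, so 1883 − 974 = 909 varves formed after it.
Excluding 11 false varves: 909 − 11 = 898.
Counting back 898 years from 1987 CE places the flood layer in 1987 − 898 = 1089 CE.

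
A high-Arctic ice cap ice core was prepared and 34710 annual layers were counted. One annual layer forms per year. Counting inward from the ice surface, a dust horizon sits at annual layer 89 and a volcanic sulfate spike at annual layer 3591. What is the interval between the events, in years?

3502 yr

3591 − 89 = 3502 annual layers lie between the two events.
One annual layer per year makes the interval 3502 years.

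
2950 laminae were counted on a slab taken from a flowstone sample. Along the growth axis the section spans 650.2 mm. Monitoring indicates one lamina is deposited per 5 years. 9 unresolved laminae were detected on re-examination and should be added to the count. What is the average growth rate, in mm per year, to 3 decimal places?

After corrections the count is 2950 + 9 = 2959 laminae.
At 5 years per lamina, 2959 × 5 = 14795 years.
Mean rate = 650.2 mm / 14795 years ≈ 0.044 mm per year.

0.044 mm per year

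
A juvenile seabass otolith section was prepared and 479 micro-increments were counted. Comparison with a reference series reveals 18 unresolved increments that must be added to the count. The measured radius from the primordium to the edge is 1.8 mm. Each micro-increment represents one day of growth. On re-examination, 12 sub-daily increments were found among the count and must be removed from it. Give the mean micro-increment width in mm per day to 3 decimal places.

0.004 mm per day

After corrections the count is 479 − 12 + 18 = 485 micro-increments.
Mean rate = 1.8 mm / 485 days ≈ 0.004 mm per day.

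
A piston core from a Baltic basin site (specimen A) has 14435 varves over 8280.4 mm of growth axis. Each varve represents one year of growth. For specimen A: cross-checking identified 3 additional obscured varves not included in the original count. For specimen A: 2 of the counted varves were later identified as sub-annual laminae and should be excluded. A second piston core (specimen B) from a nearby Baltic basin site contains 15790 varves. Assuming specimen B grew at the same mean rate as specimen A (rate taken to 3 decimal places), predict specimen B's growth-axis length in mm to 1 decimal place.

9063.5 mm

Specimen A: correcting the raw count gives 14435 − 2 + 3 = 14436 true varves.
A: 8280.4 mm over 14436 years gives 8280.4 / 14436 ≈ 0.574 mm per year.
Length of B = 0.574 × 15790 = 9063.5 mm.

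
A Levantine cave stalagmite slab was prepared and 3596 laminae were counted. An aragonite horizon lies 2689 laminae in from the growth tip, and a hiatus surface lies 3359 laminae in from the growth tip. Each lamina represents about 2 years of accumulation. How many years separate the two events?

The two markers are separated by 3359 − 2689 = 670 laminae.
670 laminae at 2 years each span 670 × 2 = 1340 years.

1340 years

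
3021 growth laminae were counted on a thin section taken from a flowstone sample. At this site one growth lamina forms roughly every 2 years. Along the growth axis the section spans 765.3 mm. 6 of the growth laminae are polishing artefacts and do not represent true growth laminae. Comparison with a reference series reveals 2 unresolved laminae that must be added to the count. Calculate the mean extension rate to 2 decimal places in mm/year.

Correcting the raw count gives 3021 − 6 + 2 = 3017 true growth laminae.
Multiplying by 2 years per growth lamina: 3017 × 2 = 6034 years.
Mean rate = 765.3 mm / 6034 years ≈ 0.13 mm/year.

0.13 mm/year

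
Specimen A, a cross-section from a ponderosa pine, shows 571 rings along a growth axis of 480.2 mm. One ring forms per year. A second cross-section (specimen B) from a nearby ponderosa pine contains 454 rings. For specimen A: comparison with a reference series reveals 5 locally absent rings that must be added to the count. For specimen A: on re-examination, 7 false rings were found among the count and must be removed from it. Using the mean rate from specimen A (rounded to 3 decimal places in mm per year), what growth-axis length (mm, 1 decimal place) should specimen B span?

383.2 mm

Specimen A: after corrections the count is 571 − 7 + 5 = 569 rings.
A: Extension rate ≈ 480.2 / 569 = 0.844 mm/year.
For B, 0.844 mm/year × 454 years = 383.2 mm.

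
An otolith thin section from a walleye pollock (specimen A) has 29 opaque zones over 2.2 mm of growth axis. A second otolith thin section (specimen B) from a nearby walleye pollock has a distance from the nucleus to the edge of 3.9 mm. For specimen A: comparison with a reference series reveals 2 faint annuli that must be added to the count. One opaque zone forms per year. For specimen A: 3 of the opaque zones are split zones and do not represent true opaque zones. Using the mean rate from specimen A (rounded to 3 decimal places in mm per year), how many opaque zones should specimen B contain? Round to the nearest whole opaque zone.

49 opaque zones

Specimen A: true opaque zone count = 29 − 3 + 2 = 28.
A: Mean rate = 2.2 mm / 28 years ≈ 0.079 mm/yr.
B spans 3.9 / 0.079 = 49.37 years ≈ 49 opaque zones.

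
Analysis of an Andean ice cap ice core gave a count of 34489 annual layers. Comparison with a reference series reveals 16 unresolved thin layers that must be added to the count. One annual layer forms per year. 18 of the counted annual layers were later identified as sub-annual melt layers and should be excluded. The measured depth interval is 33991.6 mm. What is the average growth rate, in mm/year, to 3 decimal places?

0.986 mm/year

After corrections the count is 34489 − 18 + 16 = 34487 annual layers.
Mean rate = 33991.6 mm / 34487 years ≈ 0.986 mm/year.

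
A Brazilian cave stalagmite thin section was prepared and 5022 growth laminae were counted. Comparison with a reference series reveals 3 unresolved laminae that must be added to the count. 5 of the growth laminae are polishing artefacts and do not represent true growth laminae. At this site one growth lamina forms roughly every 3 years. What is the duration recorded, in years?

15060 yr

True growth lamina count = 5022 − 5 + 3 = 5020.
Multiplying by 3 years per growth lamina: 5020 × 3 = 15060 years.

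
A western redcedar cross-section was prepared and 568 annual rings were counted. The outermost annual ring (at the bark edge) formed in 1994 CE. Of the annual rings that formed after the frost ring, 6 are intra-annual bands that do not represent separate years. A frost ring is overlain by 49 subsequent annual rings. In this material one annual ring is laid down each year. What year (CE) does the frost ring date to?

There are 49 annual rings younger than the frost ring.
Removing the 6 false annual rings leaves 49 − 6 = 43 true annual rings beyond the frost ring.
Counting back 43 years from 1994 CE places the frost ring in 1994 − 43 = 1951 CE.

1951 CE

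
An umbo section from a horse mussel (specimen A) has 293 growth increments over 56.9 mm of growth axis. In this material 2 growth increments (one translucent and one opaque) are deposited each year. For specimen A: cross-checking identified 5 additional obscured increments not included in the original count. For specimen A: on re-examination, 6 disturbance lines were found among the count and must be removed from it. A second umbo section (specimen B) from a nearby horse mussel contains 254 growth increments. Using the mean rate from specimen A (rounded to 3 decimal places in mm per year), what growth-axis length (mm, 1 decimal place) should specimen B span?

Specimen A: after corrections the count is 293 − 6 + 5 = 292 growth increments.
Specimen A: with 2 growth increments per year, 292 / 2 = 146 years.
A: Mean rate = 56.9 mm / 146 years ≈ 0.390 mm per year.
Specimen B: with 2 growth increments per year, 254 / 2 = 127 years. For B, 0.390 mm/year × 127 years = 49.5 mm.

49.5 mm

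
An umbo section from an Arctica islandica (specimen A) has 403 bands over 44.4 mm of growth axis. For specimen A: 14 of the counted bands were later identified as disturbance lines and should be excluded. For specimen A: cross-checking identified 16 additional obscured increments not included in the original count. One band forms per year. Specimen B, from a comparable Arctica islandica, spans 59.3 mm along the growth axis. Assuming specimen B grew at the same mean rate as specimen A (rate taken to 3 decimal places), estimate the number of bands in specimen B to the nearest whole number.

Specimen A: correcting the raw count gives 403 − 14 + 16 = 405 true bands.
A: Extension rate ≈ 44.4 / 405 = 0.110 mm/yr.
B spans 59.3 / 0.110 = 539.09 years ≈ 539 bands.

539 bands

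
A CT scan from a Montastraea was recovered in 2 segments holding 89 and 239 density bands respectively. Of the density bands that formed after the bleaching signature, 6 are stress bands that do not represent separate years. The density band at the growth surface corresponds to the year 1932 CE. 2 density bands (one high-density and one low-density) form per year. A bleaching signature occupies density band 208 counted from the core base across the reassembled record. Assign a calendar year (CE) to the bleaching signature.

Total density bands = 89 + 239 = 328.
328 − 208 = 120 density bands lie beyond the bleaching signature toward the growth surface.
Removing the 6 false density bands leaves 120 − 6 = 114 true density bands beyond the bleaching signature.
Dividing by 2 density bands per year: 114 / 2 = 57 years.
The density band at the growth surface is 1932 CE, so the bleaching signature dates to 1932 − 57 = 1875 CE.

1875 CE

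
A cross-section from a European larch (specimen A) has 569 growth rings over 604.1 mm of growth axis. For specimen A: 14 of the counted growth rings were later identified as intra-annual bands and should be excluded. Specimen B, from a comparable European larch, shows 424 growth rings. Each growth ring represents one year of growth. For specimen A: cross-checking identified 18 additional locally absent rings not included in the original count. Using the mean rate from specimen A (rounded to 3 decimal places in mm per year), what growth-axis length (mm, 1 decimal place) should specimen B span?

446.9 mm

Specimen A: adjusted count: 569 − 14 + 18 = 573 growth rings.
A: Mean rate = 604.1 mm / 573 years ≈ 1.054 mm/yr.
Length of B = 1.054 × 424 = 446.9 mm.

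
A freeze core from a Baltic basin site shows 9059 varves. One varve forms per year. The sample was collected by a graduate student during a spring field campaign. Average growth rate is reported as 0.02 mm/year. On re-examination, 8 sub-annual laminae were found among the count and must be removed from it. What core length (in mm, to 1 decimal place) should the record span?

181.0 mm

Adjusted count: 9059 − 8 = 9051 varves.
Length ≈ 0.02 × 9051 = 181.0 mm.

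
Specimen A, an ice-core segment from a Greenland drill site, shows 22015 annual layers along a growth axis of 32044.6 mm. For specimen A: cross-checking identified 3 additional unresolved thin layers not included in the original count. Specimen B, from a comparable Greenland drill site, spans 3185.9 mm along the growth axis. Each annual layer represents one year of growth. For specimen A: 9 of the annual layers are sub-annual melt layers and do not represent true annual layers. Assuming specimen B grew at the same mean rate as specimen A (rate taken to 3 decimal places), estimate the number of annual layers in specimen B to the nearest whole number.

2188 annual layers

Specimen A: true annual layer count = 22015 − 9 + 3 = 22009.
A: 32044.6 mm over 22009 years gives 32044.6 / 22009 ≈ 1.456 mm/yr.
For B, 3185.9 / 1.456 = 2188.12 years ≈ 2188 annual layers.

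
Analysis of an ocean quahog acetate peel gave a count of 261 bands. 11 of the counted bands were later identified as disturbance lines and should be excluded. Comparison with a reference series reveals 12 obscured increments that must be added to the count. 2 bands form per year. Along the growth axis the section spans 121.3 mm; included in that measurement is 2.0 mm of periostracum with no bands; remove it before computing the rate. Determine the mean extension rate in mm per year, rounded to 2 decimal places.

0.91 mm per year

True band count = 261 − 11 + 12 = 262.
Dividing by 2 bands per year: 262 / 2 = 131 years.
The growth record spans 121.3 − 2.0 = 119.3 mm.
Mean rate = 119.3 mm / 131 years ≈ 0.91 mm per year.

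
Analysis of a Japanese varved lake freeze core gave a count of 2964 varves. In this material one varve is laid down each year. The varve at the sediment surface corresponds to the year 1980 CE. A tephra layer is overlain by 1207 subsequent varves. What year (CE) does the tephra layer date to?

1207 varves post-date the tephra layer.
1980 − 1207 = 773 CE.

773 CE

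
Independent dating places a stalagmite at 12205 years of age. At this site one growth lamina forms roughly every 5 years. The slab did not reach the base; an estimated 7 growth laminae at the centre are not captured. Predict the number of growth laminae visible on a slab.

At 5 years per growth lamina, 12205 / 5 = 2441 growth laminae are expected.
Subtracting the 7 growth laminae not captured gives 2441 − 7 = 2434 growth laminae in the record.

2434 growth laminae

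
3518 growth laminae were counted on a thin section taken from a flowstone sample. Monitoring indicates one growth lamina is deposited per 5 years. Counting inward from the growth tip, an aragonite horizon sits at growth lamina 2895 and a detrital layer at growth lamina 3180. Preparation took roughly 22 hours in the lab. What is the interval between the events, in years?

1425 years

The two markers are separated by 3180 − 2895 = 285 growth laminae.
Multiplying by 5 years per growth lamina: 285 × 5 = 1425 years.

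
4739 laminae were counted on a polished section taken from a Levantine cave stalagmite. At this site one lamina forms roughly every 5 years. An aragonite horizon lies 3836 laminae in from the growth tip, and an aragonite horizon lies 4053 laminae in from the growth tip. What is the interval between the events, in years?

4053 − 3836 = 217 laminae lie between the two events.
Multiplying by 5 years per lamina: 217 × 5 = 1085 years.

1085 years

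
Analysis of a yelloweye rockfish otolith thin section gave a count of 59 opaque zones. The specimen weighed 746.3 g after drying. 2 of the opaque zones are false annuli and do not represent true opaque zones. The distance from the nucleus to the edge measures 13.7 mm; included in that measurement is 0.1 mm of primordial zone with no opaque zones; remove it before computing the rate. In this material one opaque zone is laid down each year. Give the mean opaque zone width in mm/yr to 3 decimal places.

After corrections the count is 59 − 2 = 57 opaque zones.
The growth record spans 13.7 − 0.1 = 13.6 mm.
Mean rate = 13.6 mm / 57 years ≈ 0.239 mm/yr.

0.239 mm/yr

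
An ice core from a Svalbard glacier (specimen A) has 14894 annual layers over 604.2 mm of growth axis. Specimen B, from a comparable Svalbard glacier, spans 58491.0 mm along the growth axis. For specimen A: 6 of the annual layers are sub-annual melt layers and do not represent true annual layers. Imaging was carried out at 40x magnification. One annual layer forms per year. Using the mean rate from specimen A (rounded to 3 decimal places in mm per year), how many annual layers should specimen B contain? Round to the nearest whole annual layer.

Specimen A: after corrections the count is 14894 − 6 = 14888 annual layers.
A: Extension rate ≈ 604.2 / 14888 = 0.041 mm per year.
For B, 58491.0 / 0.041 = 1426609.76 years ≈ 1426610 annual layers.

1426610 annual layers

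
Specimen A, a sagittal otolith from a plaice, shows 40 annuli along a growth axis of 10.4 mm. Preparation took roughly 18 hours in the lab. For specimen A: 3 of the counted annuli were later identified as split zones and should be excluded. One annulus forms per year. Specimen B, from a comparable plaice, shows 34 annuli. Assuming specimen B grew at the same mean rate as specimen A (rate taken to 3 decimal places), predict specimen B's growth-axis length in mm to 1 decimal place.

9.6 mm

Specimen A: adjusted count: 40 − 3 = 37 annuli.
A: Mean rate = 10.4 mm / 37 years ≈ 0.281 mm/year.
For B, 0.281 mm/year × 34 years = 9.6 mm.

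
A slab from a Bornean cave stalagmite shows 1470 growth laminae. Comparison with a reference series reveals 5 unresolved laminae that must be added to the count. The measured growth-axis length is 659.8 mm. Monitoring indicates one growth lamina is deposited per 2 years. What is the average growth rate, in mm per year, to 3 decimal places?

0.224 mm per year

Correcting the raw count gives 1470 + 5 = 1475 true growth laminae.
Multiplying by 2 years per growth lamina: 1475 × 2 = 2950 years.
Mean rate = 659.8 mm / 2950 years ≈ 0.224 mm per year.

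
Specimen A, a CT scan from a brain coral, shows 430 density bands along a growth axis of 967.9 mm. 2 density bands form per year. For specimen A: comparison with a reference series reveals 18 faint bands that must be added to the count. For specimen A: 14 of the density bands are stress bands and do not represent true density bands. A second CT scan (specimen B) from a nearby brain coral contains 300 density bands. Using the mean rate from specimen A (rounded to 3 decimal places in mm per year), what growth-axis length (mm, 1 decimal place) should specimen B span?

669.0 mm

Specimen A: adjusted count: 430 − 14 + 18 = 434 density bands.
Specimen A: dividing by 2 density bands per year: 434 / 2 = 217 years.
A: 967.9 mm over 217 years gives 967.9 / 217 ≈ 4.460 mm per year.
Specimen B: dividing by 2 density bands per year: 300 / 2 = 150 years. B's length ≈ 4.460 × 150 = 669.0 mm.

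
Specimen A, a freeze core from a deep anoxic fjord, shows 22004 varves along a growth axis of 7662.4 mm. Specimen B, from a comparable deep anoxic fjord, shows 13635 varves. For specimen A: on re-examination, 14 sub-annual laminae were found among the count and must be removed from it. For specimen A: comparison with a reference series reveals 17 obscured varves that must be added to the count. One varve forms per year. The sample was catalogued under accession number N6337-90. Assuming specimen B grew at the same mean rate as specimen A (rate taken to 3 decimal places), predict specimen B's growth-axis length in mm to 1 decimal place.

4745.0 mm

Specimen A: true varve count = 22004 − 14 + 17 = 22007.
A: Extension rate ≈ 7662.4 / 22007 = 0.348 mm per year.
For B, 0.348 mm/year × 13635 years = 4745.0 mm.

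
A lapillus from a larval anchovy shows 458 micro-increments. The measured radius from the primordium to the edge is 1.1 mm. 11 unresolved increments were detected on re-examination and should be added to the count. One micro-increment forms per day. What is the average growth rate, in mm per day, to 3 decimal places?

0.002 mm per day

After corrections the count is 458 + 11 = 469 micro-increments.
1.1 mm over 469 days gives 1.1 / 469 ≈ 0.002 mm per day.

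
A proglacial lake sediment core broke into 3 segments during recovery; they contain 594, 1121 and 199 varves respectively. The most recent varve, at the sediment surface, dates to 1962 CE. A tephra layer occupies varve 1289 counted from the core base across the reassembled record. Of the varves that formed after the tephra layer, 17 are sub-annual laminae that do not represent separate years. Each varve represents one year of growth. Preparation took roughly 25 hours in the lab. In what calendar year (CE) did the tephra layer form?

1354 CE

Total varves = 594 + 1121 + 199 = 1914.
Between varve 1289 and the sediment surface there are 1914 − 1289 = 625 varves.
Excluding 17 false varves: 625 − 17 = 608.
The varve at the sediment surface is 1962 CE, so the tephra layer dates to 1962 − 608 = 1354 CE.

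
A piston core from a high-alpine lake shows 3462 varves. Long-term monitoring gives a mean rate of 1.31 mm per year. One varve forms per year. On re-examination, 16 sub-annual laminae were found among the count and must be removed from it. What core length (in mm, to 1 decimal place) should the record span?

True varve count = 3462 − 16 = 3446.
Predicted length = 1.31 mm/year × 3446 years = 4514.3 mm.

4514.3 mm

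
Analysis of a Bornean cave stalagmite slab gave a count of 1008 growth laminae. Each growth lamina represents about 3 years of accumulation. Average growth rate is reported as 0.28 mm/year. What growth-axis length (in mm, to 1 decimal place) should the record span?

Multiplying by 3 years per growth lamina: 1008 × 3 = 3024 years.
Length ≈ 0.28 × 3024 = 846.7 mm.

846.7 mm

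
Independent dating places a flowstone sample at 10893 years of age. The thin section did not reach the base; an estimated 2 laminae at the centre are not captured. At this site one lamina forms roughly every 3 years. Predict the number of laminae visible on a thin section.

At 3 years per lamina, 10893 / 3 = 3631 laminae are expected.
Subtracting the 2 laminae not captured gives 3631 − 2 = 3629 laminae in the record.

3629 laminae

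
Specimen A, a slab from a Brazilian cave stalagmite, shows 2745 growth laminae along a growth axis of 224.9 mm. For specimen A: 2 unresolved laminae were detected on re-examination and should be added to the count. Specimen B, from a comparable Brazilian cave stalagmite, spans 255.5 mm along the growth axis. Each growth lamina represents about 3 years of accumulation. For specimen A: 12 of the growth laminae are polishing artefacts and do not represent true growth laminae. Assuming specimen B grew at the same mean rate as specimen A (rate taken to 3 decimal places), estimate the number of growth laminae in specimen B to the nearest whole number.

3154 growth laminae

Specimen A: true growth lamina count = 2745 − 12 + 2 = 2735.
Specimen A: at 3 years per growth lamina, 2735 × 3 = 8205 years.
A: 224.9 mm over 8205 years gives 224.9 / 8205 ≈ 0.027 mm/year.
For B, 255.5 / 0.027 = 9462.96 years; at 3 years per growth lamina that is 9462.96 / 3 ≈ 3154 growth laminae.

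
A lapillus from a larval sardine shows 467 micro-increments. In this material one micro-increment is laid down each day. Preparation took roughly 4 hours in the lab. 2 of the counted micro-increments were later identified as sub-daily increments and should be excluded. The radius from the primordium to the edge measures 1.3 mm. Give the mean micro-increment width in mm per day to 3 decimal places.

Correcting the raw count gives 467 − 2 = 465 true micro-increments.
1.3 mm over 465 days gives 1.3 / 465 ≈ 0.003 mm per day.

0.003 mm per day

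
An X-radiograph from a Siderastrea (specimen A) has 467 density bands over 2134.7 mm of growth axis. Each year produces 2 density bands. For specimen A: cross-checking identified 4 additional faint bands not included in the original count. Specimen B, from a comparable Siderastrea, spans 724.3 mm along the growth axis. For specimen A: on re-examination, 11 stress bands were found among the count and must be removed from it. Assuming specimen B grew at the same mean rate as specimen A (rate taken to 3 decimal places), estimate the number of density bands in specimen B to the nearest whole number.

Specimen A: after corrections the count is 467 − 11 + 4 = 460 density bands.
Specimen A: 460 density bands at 2 per year is 460 / 2 = 230 years.
A: Mean rate = 2134.7 mm / 230 years ≈ 9.281 mm/year.
For B, 724.3 / 9.281 = 78.04 years; at 2 density bands per year that is 78.04 × 2 ≈ 156 density bands.

156 density bands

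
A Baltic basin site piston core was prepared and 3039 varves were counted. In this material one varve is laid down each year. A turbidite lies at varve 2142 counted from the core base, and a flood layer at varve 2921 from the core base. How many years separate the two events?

Separation: 2921 − 2142 = 779 varves.
At one varve per year, 779 years elapsed between them.

779 yr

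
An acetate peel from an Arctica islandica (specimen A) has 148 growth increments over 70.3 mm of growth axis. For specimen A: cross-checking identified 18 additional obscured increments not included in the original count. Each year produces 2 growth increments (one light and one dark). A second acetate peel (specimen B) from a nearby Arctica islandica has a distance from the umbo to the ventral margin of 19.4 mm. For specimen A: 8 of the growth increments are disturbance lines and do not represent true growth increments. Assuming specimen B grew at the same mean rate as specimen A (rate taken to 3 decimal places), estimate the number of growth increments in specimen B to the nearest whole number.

44 growth increments

Specimen A: after corrections the count is 148 − 8 + 18 = 158 growth increments.
Specimen A: with 2 growth increments per year, 158 / 2 = 79 years.
A: 70.3 mm over 79 years gives 70.3 / 79 ≈ 0.890 mm per year.
For B, 19.4 / 0.890 = 21.80 years; at 2 growth increments per year that is 21.80 × 2 ≈ 44 growth increments.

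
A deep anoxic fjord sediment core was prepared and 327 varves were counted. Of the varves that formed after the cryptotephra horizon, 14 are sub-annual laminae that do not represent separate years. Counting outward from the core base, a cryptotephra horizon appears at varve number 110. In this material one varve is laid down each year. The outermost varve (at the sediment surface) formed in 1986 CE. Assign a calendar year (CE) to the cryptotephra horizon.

The cryptotephra horizon sits at varve 110 from the core base, so 327 − 110 = 217 varves formed after it.
217 − 14 false = 203 true varves after the cryptotephra horizon.
Counting back 203 years from 1986 CE places the cryptotephra horizon in 1986 − 203 = 1783 CE.

1783 CE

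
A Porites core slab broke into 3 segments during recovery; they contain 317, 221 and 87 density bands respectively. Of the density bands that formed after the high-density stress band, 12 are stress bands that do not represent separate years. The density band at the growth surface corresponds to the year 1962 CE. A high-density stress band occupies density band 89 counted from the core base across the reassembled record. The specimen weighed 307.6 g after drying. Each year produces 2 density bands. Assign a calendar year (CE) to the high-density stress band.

Total density bands = 317 + 221 + 87 = 625.
Between density band 89 and the growth surface there are 625 − 89 = 536 density bands.
Excluding 12 false density bands: 536 − 12 = 524.
Dividing by 2 density bands per year: 524 / 2 = 262 years.
The density band at the growth surface is 1962 CE, so the high-density stress band dates to 1962 − 262 = 1700 CE.

1700 CE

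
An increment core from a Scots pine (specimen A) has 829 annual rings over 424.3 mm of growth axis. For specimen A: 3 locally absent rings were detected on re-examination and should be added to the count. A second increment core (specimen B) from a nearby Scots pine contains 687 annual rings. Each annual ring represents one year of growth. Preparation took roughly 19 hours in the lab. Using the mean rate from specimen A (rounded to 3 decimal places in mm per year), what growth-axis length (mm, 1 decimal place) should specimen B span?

350.4 mm

Specimen A: adjusted count: 829 + 3 = 832 annual rings.
A: 424.3 mm over 832 years gives 424.3 / 832 ≈ 0.510 mm per year.
B's length ≈ 0.510 × 687 = 350.4 mm.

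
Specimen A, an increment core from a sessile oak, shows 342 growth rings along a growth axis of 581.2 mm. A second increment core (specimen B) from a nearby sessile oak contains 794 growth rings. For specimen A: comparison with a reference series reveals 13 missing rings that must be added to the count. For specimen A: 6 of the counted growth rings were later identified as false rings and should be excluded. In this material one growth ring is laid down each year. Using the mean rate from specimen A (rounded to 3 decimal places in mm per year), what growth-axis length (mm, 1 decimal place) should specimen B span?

Specimen A: adjusted count: 342 − 6 + 13 = 349 growth rings.
A: 581.2 mm over 349 years gives 581.2 / 349 ≈ 1.665 mm/yr.
Length of B = 1.665 × 794 = 1322.0 mm.

1322.0 mm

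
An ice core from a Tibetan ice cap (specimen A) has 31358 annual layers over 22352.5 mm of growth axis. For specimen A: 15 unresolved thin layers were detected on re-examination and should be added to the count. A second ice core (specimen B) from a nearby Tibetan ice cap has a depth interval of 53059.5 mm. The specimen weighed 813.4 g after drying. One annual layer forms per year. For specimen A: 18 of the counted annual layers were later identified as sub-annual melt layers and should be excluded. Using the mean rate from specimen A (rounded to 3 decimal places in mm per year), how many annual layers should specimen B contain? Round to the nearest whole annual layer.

74417 annual layers

Specimen A: after corrections the count is 31358 − 18 + 15 = 31355 annual layers.
A: Extension rate ≈ 22352.5 / 31355 = 0.713 mm per year.
Specimen B: 53059.5 mm / 0.713 mm per year = 74417.25 years ≈ 74417 annual layers.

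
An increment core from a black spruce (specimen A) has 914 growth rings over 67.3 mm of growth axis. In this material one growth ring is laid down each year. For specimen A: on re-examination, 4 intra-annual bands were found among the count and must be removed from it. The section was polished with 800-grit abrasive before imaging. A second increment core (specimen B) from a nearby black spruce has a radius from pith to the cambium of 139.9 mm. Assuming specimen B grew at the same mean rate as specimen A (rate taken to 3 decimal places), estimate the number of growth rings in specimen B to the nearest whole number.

Specimen A: adjusted count: 914 − 4 = 910 growth rings.
A: Mean rate = 67.3 mm / 910 years ≈ 0.074 mm per year.
Specimen B: 139.9 mm / 0.074 mm per year = 1890.54 years ≈ 1891 growth rings.

1891 growth rings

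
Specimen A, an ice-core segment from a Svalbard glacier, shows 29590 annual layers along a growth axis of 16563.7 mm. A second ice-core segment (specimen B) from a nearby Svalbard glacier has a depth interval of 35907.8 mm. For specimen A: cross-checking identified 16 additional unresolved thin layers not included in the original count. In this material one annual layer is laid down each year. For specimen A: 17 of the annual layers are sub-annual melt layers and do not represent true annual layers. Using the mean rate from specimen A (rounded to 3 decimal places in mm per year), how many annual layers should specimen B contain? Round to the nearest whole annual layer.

64121 annual layers

Specimen A: correcting the raw count gives 29590 − 17 + 16 = 29589 true annual layers.
A: 16563.7 mm over 29589 years gives 16563.7 / 29589 ≈ 0.560 mm/yr.
For B, 35907.8 / 0.560 = 64121.07 years ≈ 64121 annual layers.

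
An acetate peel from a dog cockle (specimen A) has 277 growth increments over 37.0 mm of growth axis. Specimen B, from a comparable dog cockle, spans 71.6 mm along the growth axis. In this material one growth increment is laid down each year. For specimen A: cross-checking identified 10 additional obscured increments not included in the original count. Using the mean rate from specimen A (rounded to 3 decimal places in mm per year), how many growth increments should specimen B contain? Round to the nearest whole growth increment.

555 growth increments

Specimen A: after corrections the count is 277 + 10 = 287 growth increments.
A: Mean rate = 37.0 mm / 287 years ≈ 0.129 mm/yr.
B spans 71.6 / 0.129 = 555.04 years ≈ 555 growth increments.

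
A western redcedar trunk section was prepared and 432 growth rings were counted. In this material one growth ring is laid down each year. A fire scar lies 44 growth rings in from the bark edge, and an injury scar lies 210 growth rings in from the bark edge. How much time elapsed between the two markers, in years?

Separation: 210 − 44 = 166 growth rings.
At one growth ring per year, 166 years elapsed between them.

166 years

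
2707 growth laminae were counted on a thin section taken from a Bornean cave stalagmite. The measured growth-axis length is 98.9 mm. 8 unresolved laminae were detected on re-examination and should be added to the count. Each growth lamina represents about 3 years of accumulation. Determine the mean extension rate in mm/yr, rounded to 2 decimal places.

0.01 mm/yr

Adjusted count: 2707 + 8 = 2715 growth laminae.
2715 growth laminae at 3 years each span 2715 × 3 = 8145 years.
Extension rate ≈ 98.9 / 8145 = 0.01 mm/yr.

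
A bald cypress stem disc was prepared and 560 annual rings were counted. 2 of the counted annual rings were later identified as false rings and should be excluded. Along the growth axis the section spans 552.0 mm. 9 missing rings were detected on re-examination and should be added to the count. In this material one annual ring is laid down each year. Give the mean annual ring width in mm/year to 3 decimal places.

0.974 mm/year

Correcting the raw count gives 560 − 2 + 9 = 567 true annual rings.
Mean rate = 552.0 mm / 567 years ≈ 0.974 mm/year.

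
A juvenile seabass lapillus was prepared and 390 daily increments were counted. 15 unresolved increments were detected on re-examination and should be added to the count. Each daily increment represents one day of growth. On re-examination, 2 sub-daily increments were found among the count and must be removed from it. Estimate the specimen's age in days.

After corrections the count is 390 − 2 + 15 = 403 daily increments.
At one daily increment per day, that is 403 days.

403 d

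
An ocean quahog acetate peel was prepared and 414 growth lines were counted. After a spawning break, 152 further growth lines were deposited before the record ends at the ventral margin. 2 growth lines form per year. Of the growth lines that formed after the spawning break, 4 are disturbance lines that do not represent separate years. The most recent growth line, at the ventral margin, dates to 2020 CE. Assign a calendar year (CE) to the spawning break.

1946 CE

152 growth lines post-date the spawning break.
152 − 4 false = 148 true growth lines after the spawning break.
With 2 growth lines per year, 148 / 2 = 74 years.
The growth line at the ventral margin is 2020 CE, so the spawning break dates to 2020 − 74 = 1946 CE.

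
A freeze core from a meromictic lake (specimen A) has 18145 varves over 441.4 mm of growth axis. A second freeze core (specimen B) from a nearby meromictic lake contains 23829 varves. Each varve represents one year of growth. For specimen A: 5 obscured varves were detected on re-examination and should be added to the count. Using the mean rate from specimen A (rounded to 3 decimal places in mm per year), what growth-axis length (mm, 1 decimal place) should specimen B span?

Specimen A: after corrections the count is 18145 + 5 = 18150 varves.
A: Mean rate = 441.4 mm / 18150 years ≈ 0.024 mm/yr.
For B, 0.024 mm/year × 23829 years = 571.9 mm.

571.9 mm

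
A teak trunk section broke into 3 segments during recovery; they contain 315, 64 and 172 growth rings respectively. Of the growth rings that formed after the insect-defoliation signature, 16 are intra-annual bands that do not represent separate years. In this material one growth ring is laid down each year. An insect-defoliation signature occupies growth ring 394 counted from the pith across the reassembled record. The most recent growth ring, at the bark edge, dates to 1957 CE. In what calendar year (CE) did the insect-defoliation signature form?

1816 CE

Total growth rings = 315 + 64 + 172 = 551.
The insect-defoliation signature sits at growth ring 394 from the pith, so 551 − 394 = 157 growth rings formed after it.
Removing the 16 false growth rings leaves 157 − 16 = 141 true growth rings beyond the insect-defoliation signature.
1957 − 141 = 1816 CE.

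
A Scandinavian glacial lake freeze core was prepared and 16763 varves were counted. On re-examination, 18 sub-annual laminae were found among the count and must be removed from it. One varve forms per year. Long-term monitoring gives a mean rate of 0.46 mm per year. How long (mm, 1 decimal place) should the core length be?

Adjusted count: 16763 − 18 = 16745 varves.
Length ≈ 0.46 × 16745 = 7702.7 mm.

7702.7 mm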